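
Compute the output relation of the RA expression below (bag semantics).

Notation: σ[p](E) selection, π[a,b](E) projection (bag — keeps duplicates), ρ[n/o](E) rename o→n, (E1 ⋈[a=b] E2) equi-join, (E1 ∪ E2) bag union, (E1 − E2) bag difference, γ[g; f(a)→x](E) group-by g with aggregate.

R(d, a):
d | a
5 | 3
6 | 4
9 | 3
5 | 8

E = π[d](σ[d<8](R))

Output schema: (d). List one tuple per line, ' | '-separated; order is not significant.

Subexpression sizes:
  R → 4
  σ[d<8](R) → 3
  π[d](σ[d<8](R)) → 3

== RESULT ==
d
5
5
6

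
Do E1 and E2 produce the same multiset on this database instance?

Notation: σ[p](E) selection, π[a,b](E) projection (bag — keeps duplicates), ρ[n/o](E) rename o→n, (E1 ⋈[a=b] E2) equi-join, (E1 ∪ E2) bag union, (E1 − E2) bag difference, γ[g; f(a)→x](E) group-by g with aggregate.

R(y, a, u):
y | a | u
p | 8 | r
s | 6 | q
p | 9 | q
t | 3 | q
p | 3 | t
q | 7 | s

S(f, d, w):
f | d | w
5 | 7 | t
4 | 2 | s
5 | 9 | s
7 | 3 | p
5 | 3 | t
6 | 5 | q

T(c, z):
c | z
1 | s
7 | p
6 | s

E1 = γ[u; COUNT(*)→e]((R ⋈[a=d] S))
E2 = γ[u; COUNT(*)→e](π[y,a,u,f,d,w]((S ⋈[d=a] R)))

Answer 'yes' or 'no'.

E1 per-node cardinality:
  R → 6
  S → 6
  (R ⋈[a=d] S) → 6
  γ[u; COUNT(*)→e]((R ⋈[a=d] S)) → 3
E2 per-node cardinality:
  S → 6
  R → 6
  (S ⋈[d=a] R) → 6
  π[y,a,u,f,d,w]((S ⋈[d=a] R)) → 6
  γ[u; COUNT(*)→e](π[y,a,u,f,d,w]((S ⋈[d=a] R))) → 3

E1 and E2 produce the same multiset:
u | e
q | 3
s | 1
t | 2

yes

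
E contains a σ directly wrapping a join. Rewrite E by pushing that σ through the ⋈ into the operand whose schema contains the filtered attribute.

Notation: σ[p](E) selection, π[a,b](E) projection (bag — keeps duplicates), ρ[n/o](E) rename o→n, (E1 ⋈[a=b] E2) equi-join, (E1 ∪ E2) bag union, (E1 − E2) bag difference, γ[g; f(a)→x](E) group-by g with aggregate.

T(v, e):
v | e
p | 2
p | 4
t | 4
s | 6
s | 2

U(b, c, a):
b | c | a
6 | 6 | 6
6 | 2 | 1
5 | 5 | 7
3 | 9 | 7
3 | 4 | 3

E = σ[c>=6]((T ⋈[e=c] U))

σ filters on c, owned by the right side.
E' = (T ⋈[e=c] σ[c>=6](U))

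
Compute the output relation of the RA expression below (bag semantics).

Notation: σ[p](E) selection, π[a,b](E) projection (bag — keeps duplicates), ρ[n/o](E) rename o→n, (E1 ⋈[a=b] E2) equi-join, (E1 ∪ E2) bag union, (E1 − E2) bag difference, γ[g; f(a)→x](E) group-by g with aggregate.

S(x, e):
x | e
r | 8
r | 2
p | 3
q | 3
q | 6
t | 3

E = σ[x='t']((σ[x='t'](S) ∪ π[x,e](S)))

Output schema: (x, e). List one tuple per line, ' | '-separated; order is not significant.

Per-node cardinality:
  S → 6
  σ[x='t'](S) → 1
  S → 6
  π[x,e](S) → 6
  (σ[x='t'](S) ∪ π[x,e](S)) → 7
  σ[x='t']((σ[x='t'](S) ∪ π[x,e](S))) → 2

== RESULT ==
x | e
t | 3
t | 3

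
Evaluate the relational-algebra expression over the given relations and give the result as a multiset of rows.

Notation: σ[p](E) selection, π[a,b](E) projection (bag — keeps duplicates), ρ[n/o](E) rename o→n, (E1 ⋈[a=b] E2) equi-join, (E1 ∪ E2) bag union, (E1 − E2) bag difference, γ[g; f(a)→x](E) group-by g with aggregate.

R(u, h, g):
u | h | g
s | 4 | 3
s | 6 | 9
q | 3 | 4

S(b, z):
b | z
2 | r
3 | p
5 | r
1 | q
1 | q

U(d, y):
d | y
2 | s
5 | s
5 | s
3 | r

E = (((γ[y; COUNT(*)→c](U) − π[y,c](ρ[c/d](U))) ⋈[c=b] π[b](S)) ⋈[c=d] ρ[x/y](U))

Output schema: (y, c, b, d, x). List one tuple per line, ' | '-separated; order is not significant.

Per-node cardinality:
  U → 4
  γ[y; COUNT(*)→c](U) → 2
  U → 4
  ρ[c/d](U) → 4
  π[y,c](ρ[c/d](U)) → 4
  (γ[y; COUNT(*)→c](U) − π[y,c](ρ[c/d](U))) → 2
  S → 5
  π[b](S) → 5
  ((γ[y; COUNT(*)→c](U) − π[y,c](ρ[c/d](U))) ⋈[c=b] π[b](S)) → 3
  U → 4
  ρ[x/y](U) → 4
  (((γ[y; COUNT(*)→c](U) − π[y,c](ρ[c/d](U))) ⋈[c=b] π[b](S)) ⋈[c=d] ρ[x/y](U)) → 1

== RESULT ==
y | c | b | d | x
s | 3 | 3 | 3 | r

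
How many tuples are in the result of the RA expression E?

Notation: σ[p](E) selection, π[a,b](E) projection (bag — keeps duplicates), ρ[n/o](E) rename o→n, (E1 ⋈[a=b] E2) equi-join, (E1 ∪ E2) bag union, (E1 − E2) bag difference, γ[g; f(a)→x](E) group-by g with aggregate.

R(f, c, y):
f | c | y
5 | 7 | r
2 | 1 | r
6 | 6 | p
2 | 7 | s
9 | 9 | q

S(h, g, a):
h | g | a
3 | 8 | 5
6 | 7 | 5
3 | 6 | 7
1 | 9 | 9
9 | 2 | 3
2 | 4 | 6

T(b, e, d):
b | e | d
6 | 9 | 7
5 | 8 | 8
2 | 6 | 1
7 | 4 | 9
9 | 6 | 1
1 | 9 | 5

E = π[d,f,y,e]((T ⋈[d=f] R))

Subexpression sizes:
  T → 6
  R → 5
  (T ⋈[d=f] R) → 2
  π[d,f,y,e]((T ⋈[d=f] R)) → 2

|E| = 2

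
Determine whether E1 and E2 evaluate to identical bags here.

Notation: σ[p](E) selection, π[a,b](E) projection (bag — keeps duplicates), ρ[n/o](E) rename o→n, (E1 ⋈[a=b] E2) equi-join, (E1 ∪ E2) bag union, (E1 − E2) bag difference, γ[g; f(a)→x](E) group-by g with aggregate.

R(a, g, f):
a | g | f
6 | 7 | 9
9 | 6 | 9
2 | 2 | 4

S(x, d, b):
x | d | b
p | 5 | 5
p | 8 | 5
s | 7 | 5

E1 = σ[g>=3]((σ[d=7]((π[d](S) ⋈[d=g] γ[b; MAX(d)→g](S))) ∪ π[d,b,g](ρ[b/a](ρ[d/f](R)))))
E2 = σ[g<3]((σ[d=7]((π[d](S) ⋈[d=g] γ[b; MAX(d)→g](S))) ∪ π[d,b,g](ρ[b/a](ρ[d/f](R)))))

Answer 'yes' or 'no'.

E1 subexpression sizes:
  S → 3
  π[d](S) → 3
  S → 3
  γ[b; MAX(d)→g](S) → 1
  (π[d](S) ⋈[d=g] γ[b; MAX(d)→g](S)) → 1
  σ[d=7]((π[d](S) ⋈[d=g] γ[b; MAX(d)→g](S))) → 0
  R → 3
  ρ[d/f](R) → 3
  ρ[b/a](ρ[d/f](R)) → 3
  π[d,b,g](ρ[b/a](ρ[d/f](R))) → 3
  (σ[d=7]((π[d](S) ⋈[d=g] γ[b; MAX(d)→g](S))) ∪ π[d,b,g](ρ[b/a](ρ[d/f](R)))) → 3
  σ[g>=3]((σ[d=7]((π[d](S) ⋈[d=g] γ[b; MAX(d)→g](S))) ∪ π[d,b,g](ρ[b/a](ρ[d/f](R))))) → 2
E2 subexpression sizes:
  S → 3
  π[d](S) → 3
  S → 3
  γ[b; MAX(d)→g](S) → 1
  (π[d](S) ⋈[d=g] γ[b; MAX(d)→g](S)) → 1
  σ[d=7]((π[d](S) ⋈[d=g] γ[b; MAX(d)→g](S))) → 0
  R → 3
  ρ[d/f](R) → 3
  ρ[b/a](ρ[d/f](R)) → 3
  π[d,b,g](ρ[b/a](ρ[d/f](R))) → 3
  (σ[d=7]((π[d](S) ⋈[d=g] γ[b; MAX(d)→g](S))) ∪ π[d,b,g](ρ[b/a](ρ[d/f](R)))) → 3
  σ[g<3]((σ[d=7]((π[d](S) ⋈[d=g] γ[b; MAX(d)→g](S))) ∪ π[d,b,g](ρ[b/a](ρ[d/f](R))))) → 1

E1 result:
d | b | g
9 | 6 | 7
9 | 9 | 6
E2 result:
d | b | g
4 | 2 | 2
Witness: (9, 9, 6) appears 1× in E1 but 0× in E2.

no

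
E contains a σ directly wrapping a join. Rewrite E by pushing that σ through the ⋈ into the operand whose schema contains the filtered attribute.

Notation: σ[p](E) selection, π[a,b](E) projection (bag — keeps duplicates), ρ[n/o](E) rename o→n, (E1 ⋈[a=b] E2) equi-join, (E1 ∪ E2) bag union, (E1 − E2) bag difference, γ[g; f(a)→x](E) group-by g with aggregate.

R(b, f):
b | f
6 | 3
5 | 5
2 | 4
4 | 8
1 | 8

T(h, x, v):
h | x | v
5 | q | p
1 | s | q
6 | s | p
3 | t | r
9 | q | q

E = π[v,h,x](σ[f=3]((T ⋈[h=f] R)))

σ filters on f, owned by the right side.
E' = π[v,h,x]((T ⋈[h=f] σ[f=3](R)))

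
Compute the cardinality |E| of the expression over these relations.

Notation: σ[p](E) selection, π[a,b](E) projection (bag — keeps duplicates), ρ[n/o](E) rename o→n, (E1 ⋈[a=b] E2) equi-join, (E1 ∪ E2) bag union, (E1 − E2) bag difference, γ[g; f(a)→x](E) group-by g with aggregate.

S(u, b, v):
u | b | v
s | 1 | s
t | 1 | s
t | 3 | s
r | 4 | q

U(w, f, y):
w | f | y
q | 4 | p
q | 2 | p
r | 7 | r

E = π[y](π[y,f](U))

Subexpression sizes:
  U → 3
  π[y,f](U) → 3
  π[y](π[y,f](U)) → 3

|E| = 3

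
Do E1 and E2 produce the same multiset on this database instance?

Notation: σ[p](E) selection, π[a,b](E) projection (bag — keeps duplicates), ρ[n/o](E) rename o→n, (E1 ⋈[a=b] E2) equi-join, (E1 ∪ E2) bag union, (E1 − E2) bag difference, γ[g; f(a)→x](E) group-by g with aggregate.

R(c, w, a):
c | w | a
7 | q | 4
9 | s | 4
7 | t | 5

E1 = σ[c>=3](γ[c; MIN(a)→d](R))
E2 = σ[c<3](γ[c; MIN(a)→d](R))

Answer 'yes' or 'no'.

E1 per-node cardinality:
  R → 3
  γ[c; MIN(a)→d](R) → 2
  σ[c>=3](γ[c; MIN(a)→d](R)) → 2
E2 per-node cardinality:
  R → 3
  γ[c; MIN(a)→d](R) → 2
  σ[c<3](γ[c; MIN(a)→d](R)) → 0

E1 result:
c | d
7 | 4
9 | 4
E2 result:
c | d
(0 rows)
Witness: (7, 4) appears 1× in E1 but 0× in E2.

no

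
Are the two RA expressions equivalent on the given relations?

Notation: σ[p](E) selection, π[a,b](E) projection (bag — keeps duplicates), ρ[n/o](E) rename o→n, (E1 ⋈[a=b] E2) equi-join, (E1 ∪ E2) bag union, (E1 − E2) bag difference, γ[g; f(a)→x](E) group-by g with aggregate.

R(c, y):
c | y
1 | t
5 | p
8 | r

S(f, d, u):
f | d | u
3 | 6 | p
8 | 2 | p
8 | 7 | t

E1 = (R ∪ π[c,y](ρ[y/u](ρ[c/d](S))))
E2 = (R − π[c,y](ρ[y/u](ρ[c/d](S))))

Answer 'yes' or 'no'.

E1 row counts bottom-up:
  R → 3
  S → 3
  ρ[c/d](S) → 3
  ρ[y/u](ρ[c/d](S)) → 3
  π[c,y](ρ[y/u](ρ[c/d](S))) → 3
  (R ∪ π[c,y](ρ[y/u](ρ[c/d](S)))) → 6
E2 row counts bottom-up:
  R → 3
  S → 3
  ρ[c/d](S) → 3
  ρ[y/u](ρ[c/d](S)) → 3
  π[c,y](ρ[y/u](ρ[c/d](S))) → 3
  (R − π[c,y](ρ[y/u](ρ[c/d](S)))) → 3

E1 result:
c | y
1 | t
2 | p
5 | p
6 | p
7 | t
8 | r
E2 result:
c | y
1 | t
5 | p
8 | r
Witness: (2, 'p') appears 1× in E1 but 0× in E2.

no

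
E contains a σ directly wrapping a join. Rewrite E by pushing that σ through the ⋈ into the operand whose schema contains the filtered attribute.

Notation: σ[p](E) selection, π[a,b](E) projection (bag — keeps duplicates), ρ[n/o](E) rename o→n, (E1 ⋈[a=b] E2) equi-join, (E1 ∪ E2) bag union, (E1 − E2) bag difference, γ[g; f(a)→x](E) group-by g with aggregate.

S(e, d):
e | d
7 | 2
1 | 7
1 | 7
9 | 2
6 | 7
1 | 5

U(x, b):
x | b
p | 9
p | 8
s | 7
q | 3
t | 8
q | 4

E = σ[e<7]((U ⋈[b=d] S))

σ filters on e, owned by the right side.
E' = (U ⋈[b=d] σ[e<7](S))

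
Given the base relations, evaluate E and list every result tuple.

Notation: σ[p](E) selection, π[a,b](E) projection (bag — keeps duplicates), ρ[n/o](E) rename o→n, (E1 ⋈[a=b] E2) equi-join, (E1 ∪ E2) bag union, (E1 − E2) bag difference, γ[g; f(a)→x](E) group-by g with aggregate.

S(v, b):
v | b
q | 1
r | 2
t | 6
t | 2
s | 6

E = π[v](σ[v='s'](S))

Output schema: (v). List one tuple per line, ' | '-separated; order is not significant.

Stepwise |·|:
  S → 5
  σ[v='s'](S) → 1
  π[v](σ[v='s'](S)) → 1

== RESULT ==
v
s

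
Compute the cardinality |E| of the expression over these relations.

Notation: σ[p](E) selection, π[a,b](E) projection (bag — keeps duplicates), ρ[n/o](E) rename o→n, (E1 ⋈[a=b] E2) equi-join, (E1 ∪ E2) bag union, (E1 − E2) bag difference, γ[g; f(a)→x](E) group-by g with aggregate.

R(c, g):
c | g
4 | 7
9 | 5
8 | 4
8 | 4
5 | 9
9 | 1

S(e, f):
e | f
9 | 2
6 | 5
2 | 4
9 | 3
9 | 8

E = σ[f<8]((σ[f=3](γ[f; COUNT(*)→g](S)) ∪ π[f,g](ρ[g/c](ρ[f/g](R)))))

Subexpression sizes:
  S → 5
  γ[f; COUNT(*)→g](S) → 5
  σ[f=3](γ[f; COUNT(*)→g](S)) → 1
  R → 6
  ρ[f/g](R) → 6
  ρ[g/c](ρ[f/g](R)) → 6
  π[f,g](ρ[g/c](ρ[f/g](R))) → 6
  (σ[f=3](γ[f; COUNT(*)→g](S)) ∪ π[f,g](ρ[g/c](ρ[f/g](R)))) → 7
  σ[f<8]((σ[f=3](γ[f; COUNT(*)→g](S)) ∪ π[f,g](ρ[g/c](ρ[f/g](R))))) → 6

|E| = 6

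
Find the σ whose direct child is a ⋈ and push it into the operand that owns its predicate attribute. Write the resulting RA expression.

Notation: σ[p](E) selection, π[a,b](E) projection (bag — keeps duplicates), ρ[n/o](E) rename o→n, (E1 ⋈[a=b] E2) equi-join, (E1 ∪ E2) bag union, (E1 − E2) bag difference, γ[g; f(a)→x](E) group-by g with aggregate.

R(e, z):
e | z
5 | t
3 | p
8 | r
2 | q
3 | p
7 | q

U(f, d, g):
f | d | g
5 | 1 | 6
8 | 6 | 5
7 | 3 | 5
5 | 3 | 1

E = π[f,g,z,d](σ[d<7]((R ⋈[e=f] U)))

σ filters on d, owned by the right side.
E' = π[f,g,z,d]((R ⋈[e=f] σ[d<7](U)))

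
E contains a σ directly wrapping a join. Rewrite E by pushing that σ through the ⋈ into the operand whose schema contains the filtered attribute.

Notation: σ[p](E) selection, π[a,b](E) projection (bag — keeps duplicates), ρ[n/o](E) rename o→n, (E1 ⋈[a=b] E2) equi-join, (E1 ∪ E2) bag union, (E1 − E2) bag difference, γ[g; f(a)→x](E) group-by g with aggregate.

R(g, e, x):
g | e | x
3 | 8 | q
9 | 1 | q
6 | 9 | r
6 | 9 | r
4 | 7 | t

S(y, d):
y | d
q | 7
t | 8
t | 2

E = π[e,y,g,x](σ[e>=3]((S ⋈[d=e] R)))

σ filters on e, owned by the right side.
E' = π[e,y,g,x]((S ⋈[d=e] σ[e>=3](R)))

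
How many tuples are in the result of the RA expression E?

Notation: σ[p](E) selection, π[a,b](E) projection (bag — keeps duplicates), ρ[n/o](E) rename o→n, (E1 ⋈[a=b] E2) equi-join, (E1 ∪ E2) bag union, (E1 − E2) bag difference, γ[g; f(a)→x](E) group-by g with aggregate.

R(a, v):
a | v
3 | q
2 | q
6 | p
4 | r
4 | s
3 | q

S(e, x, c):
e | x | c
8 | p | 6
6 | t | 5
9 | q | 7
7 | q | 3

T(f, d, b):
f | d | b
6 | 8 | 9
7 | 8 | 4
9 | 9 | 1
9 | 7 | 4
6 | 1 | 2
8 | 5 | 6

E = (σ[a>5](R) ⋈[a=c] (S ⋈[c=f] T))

Subexpression sizes:
  R → 6
  σ[a>5](R) → 1
  S → 4
  T → 6
  (S ⋈[c=f] T) → 3
  (σ[a>5](R) ⋈[a=c] (S ⋈[c=f] T)) → 2

|E| = 2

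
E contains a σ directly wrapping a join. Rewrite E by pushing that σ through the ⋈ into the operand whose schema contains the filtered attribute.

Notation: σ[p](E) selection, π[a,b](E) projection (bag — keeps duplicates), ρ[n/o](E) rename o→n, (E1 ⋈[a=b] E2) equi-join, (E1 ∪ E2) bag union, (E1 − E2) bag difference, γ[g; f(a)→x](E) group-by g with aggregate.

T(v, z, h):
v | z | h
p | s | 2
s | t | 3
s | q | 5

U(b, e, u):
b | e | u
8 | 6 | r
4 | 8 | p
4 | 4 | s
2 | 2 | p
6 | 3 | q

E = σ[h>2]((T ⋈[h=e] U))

σ filters on h, owned by the left side.
E' = (σ[h>2](T) ⋈[h=e] U)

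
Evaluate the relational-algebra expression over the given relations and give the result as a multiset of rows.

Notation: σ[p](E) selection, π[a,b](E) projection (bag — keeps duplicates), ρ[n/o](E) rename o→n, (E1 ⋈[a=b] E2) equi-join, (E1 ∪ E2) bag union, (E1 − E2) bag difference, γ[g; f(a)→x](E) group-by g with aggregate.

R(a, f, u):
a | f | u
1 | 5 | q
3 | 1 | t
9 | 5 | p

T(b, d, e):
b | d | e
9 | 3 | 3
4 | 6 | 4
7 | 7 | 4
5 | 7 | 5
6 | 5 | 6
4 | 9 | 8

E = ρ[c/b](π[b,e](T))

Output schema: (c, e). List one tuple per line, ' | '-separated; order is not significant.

Stepwise |·|:
  T → 6
  π[b,e](T) → 6
  ρ[c/b](π[b,e](T)) → 6

== RESULT ==
c | e
4 | 4
4 | 8
5 | 5
6 | 6
7 | 4
9 | 3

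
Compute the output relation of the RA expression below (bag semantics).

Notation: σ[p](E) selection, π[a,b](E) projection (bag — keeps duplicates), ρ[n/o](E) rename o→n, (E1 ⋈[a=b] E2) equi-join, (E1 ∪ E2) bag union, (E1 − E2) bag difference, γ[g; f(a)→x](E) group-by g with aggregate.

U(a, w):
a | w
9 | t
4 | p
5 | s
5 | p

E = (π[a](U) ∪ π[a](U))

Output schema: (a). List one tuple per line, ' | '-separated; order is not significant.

Per-node cardinality:
  U → 4
  π[a](U) → 4
  U → 4
  π[a](U) → 4
  (π[a](U) ∪ π[a](U)) → 8

== RESULT ==
a
4
4
5
5
5
5
9
9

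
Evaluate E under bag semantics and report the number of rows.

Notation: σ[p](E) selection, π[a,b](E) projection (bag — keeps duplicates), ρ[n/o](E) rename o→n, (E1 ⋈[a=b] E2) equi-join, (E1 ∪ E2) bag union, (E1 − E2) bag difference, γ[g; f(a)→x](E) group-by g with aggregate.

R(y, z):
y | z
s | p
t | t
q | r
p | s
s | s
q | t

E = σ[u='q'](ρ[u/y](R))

Per-node cardinality:
  R → 6
  ρ[u/y](R) → 6
  σ[u='q'](ρ[u/y](R)) → 2

|E| = 2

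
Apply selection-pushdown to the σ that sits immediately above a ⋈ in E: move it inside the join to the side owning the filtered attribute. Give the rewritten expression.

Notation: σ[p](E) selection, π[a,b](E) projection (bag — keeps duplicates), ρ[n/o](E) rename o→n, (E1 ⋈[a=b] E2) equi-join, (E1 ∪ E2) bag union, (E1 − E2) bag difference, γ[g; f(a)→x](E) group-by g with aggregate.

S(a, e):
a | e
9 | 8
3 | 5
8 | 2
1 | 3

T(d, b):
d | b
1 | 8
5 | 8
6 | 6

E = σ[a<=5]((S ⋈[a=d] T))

σ filters on a, owned by the left side.
E' = (σ[a<=5](S) ⋈[a=d] T)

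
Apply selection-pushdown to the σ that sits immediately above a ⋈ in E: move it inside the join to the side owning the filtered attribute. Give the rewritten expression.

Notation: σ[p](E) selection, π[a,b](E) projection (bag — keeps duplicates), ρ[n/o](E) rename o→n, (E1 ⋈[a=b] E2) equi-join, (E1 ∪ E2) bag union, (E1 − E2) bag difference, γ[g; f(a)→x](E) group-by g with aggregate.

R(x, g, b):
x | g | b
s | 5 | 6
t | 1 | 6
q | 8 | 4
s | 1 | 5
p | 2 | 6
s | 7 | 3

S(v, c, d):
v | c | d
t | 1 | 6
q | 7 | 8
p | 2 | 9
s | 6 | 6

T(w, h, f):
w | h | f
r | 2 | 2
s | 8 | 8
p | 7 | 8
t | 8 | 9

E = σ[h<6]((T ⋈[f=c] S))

σ filters on h, owned by the left side.
E' = (σ[h<6](T) ⋈[f=c] S)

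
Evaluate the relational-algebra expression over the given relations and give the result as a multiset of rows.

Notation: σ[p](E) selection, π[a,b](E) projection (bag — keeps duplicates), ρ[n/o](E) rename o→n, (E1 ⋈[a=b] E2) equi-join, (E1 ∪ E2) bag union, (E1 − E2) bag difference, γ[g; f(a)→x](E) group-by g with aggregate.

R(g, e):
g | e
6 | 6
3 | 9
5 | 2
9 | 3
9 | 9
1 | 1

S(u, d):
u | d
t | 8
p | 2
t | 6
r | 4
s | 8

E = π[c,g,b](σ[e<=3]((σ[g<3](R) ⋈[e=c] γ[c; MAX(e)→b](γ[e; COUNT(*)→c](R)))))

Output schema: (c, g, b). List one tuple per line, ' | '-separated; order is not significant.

Subexpression sizes:
  R → 6
  σ[g<3](R) → 1
  R → 6
  γ[e; COUNT(*)→c](R) → 5
  γ[c; MAX(e)→b](γ[e; COUNT(*)→c](R)) → 2
  (σ[g<3](R) ⋈[e=c] γ[c; MAX(e)→b](γ[e; COUNT(*)→c](R))) → 1
  σ[e<=3]((σ[g<3](R) ⋈[e=c] γ[c; MAX(e)→b](γ[e; COUNT(*)→c](R)))) → 1
  π[c,g,b](σ[e<=3]((σ[g<3](R) ⋈[e=c] γ[c; MAX(e)→b](γ[e; COUNT(*)→c](R))))) → 1

== RESULT ==
c | g | b
1 | 1 | 6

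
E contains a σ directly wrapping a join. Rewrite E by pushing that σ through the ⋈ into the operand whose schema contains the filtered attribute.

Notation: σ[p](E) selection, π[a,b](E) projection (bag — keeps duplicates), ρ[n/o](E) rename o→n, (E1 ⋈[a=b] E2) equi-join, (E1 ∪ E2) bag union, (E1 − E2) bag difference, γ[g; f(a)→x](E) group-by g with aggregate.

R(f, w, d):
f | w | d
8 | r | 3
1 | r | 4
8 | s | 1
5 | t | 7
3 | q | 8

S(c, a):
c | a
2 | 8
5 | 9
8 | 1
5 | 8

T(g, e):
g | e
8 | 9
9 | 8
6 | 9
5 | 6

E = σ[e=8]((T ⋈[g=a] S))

σ filters on e, owned by the left side.
E' = (σ[e=8](T) ⋈[g=a] S)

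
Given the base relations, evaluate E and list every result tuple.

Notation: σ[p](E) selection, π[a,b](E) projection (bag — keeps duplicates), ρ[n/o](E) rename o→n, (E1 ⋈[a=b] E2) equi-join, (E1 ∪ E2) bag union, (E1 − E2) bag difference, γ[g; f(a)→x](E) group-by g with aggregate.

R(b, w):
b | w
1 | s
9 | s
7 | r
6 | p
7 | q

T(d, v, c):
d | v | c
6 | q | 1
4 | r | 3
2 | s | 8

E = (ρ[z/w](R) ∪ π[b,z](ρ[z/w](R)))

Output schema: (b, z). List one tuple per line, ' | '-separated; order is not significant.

Row counts bottom-up:
  R → 5
  ρ[z/w](R) → 5
  R → 5
  ρ[z/w](R) → 5
  π[b,z](ρ[z/w](R)) → 5
  (ρ[z/w](R) ∪ π[b,z](ρ[z/w](R))) → 10

== RESULT ==
b | z
1 | s
1 | s
6 | p
6 | p
7 | q
7 | q
7 | r
7 | r
9 | s
9 | s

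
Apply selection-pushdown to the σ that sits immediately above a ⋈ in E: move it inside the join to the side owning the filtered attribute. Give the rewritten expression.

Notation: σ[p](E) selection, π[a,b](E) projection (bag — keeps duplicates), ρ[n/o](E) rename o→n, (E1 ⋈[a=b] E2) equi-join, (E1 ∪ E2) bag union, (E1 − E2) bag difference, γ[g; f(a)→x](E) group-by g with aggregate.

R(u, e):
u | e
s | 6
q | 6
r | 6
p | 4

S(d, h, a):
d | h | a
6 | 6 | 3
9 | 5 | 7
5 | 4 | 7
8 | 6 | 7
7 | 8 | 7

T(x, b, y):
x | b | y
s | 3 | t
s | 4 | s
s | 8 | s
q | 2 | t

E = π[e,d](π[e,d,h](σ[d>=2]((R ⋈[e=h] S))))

σ filters on d, owned by the right side.
E' = π[e,d](π[e,d,h]((R ⋈[e=h] σ[d>=2](S))))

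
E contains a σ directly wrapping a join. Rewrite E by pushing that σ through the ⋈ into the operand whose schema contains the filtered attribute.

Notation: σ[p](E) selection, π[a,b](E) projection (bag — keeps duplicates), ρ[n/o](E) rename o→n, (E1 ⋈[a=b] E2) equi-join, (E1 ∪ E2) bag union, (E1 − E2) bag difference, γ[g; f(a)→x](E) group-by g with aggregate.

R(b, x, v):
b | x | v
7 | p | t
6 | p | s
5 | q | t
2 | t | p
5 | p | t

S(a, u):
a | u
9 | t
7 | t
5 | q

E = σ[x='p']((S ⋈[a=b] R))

σ filters on x, owned by the right side.
E' = (S ⋈[a=b] σ[x='p'](R))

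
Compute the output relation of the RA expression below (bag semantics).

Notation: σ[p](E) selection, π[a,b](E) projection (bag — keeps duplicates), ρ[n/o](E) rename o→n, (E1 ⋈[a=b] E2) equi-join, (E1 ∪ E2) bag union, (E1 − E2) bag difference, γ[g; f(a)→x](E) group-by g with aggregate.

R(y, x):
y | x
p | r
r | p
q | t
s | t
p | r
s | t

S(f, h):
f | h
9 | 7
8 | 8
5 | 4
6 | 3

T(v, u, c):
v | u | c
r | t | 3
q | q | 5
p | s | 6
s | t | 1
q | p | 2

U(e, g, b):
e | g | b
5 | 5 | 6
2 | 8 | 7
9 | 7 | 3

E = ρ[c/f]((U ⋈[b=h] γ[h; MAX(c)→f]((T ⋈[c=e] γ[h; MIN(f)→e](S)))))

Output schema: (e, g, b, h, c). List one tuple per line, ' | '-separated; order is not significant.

Per-node cardinality:
  U → 3
  T → 5
  S → 4
  γ[h; MIN(f)→e](S) → 4
  (T ⋈[c=e] γ[h; MIN(f)→e](S)) → 2
  γ[h; MAX(c)→f]((T ⋈[c=e] γ[h; MIN(f)→e](S))) → 2
  (U ⋈[b=h] γ[h; MAX(c)→f]((T ⋈[c=e] γ[h; MIN(f)→e](S)))) → 1
  ρ[c/f]((U ⋈[b=h] γ[h; MAX(c)→f]((T ⋈[c=e] γ[h; MIN(f)→e](S))))) → 1

== RESULT ==
e | g | b | h | c
9 | 7 | 3 | 3 | 6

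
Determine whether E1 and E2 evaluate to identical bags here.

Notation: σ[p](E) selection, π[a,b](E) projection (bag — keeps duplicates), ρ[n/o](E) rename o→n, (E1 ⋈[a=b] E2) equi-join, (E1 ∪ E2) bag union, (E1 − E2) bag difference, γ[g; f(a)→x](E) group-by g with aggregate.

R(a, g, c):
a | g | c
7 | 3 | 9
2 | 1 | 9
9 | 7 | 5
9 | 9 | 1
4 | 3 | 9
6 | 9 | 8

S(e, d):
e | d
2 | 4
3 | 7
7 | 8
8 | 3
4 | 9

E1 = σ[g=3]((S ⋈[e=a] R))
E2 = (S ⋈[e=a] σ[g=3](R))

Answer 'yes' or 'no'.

E1 per-node cardinality:
  S → 5
  R → 6
  (S ⋈[e=a] R) → 3
  σ[g=3]((S ⋈[e=a] R)) → 2
E2 per-node cardinality:
  S → 5
  R → 6
  σ[g=3](R) → 2
  (S ⋈[e=a] σ[g=3](R)) → 2

E1 and E2 produce the same multiset:
e | d | a | g | c
4 | 9 | 4 | 3 | 9
7 | 8 | 7 | 3 | 9

yes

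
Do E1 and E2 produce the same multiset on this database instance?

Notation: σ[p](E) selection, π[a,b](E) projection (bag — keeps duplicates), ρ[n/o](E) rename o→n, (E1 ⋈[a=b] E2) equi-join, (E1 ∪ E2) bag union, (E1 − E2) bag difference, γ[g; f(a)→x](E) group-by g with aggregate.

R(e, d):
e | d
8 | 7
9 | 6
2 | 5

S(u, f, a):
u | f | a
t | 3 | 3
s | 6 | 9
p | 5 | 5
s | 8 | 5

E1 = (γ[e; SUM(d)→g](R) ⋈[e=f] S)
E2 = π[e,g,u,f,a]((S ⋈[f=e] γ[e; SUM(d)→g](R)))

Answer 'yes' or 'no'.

E1 per-node cardinality:
  R → 3
  γ[e; SUM(d)→g](R) → 3
  S → 4
  (γ[e; SUM(d)→g](R) ⋈[e=f] S) → 1
E2 per-node cardinality:
  S → 4
  R → 3
  γ[e; SUM(d)→g](R) → 3
  (S ⋈[f=e] γ[e; SUM(d)→g](R)) → 1
  π[e,g,u,f,a]((S ⋈[f=e] γ[e; SUM(d)→g](R))) → 1

E1 and E2 produce the same multiset:
e | g | u | f | a
8 | 7 | s | 8 | 5

yes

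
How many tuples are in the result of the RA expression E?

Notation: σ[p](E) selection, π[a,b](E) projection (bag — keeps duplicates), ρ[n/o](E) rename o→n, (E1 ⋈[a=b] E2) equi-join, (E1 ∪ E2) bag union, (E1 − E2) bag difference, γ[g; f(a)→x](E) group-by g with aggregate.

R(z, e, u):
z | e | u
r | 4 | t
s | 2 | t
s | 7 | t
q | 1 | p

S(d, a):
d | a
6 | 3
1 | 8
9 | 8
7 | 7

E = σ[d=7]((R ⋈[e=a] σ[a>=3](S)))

Row counts bottom-up:
  R → 4
  S → 4
  σ[a>=3](S) → 4
  (R ⋈[e=a] σ[a>=3](S)) → 1
  σ[d=7]((R ⋈[e=a] σ[a>=3](S))) → 1

|E| = 1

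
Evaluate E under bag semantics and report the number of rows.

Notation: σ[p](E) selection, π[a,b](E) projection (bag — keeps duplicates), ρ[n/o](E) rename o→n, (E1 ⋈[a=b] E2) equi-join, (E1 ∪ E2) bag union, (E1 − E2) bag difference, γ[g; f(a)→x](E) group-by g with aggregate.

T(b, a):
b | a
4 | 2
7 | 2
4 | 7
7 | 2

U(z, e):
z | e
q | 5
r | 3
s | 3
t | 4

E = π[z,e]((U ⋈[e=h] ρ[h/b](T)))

Stepwise |·|:
  U → 4
  T → 4
  ρ[h/b](T) → 4
  (U ⋈[e=h] ρ[h/b](T)) → 2
  π[z,e]((U ⋈[e=h] ρ[h/b](T))) → 2

|E| = 2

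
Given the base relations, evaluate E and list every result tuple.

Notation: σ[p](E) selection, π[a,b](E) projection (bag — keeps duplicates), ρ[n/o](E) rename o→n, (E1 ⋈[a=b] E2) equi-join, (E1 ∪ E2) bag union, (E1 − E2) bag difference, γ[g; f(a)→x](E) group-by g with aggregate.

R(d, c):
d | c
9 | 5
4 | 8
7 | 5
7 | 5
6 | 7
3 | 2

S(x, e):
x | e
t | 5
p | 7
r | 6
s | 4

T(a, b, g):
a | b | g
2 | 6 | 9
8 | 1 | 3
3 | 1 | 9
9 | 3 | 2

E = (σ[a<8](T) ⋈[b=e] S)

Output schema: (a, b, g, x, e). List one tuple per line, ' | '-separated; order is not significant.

Per-node cardinality:
  T → 4
  σ[a<8](T) → 2
  S → 4
  (σ[a<8](T) ⋈[b=e] S) → 1

== RESULT ==
a | b | g | x | e
2 | 6 | 9 | r | 6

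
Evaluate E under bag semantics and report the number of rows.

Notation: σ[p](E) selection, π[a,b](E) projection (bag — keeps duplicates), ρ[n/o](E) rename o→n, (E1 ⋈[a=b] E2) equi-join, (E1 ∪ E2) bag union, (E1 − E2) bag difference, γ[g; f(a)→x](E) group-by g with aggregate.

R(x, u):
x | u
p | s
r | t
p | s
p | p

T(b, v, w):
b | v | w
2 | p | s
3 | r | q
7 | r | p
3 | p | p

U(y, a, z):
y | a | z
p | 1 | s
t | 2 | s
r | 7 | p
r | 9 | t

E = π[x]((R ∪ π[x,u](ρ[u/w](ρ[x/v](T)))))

Subexpression sizes:
  R → 4
  T → 4
  ρ[x/v](T) → 4
  ρ[u/w](ρ[x/v](T)) → 4
  π[x,u](ρ[u/w](ρ[x/v](T))) → 4
  (R ∪ π[x,u](ρ[u/w](ρ[x/v](T)))) → 8
  π[x]((R ∪ π[x,u](ρ[u/w](ρ[x/v](T))))) → 8

|E| = 8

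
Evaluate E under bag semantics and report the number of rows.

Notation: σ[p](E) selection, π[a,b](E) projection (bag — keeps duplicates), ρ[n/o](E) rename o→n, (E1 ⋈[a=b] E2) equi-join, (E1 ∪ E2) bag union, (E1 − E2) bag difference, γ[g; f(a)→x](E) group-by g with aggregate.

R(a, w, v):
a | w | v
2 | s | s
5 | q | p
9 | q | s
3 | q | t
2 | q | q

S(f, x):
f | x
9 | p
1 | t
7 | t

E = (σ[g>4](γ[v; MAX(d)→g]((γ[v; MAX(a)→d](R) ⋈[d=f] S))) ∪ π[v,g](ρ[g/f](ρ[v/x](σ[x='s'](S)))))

Per-node cardinality:
  R → 5
  γ[v; MAX(a)→d](R) → 4
  S → 3
  (γ[v; MAX(a)→d](R) ⋈[d=f] S) → 1
  γ[v; MAX(d)→g]((γ[v; MAX(a)→d](R) ⋈[d=f] S)) → 1
  σ[g>4](γ[v; MAX(d)→g]((γ[v; MAX(a)→d](R) ⋈[d=f] S))) → 1
  S → 3
  σ[x='s'](S) → 0
  ρ[v/x](σ[x='s'](S)) → 0
  ρ[g/f](ρ[v/x](σ[x='s'](S))) → 0
  π[v,g](ρ[g/f](ρ[v/x](σ[x='s'](S)))) → 0
  (σ[g>4](γ[v; MAX(d)→g]((γ[v; MAX(a)→d](R) ⋈[d=f] S))) ∪ π[v,g](ρ[g/f](ρ[v/x](σ[x='s'](S))))) → 1

|E| = 1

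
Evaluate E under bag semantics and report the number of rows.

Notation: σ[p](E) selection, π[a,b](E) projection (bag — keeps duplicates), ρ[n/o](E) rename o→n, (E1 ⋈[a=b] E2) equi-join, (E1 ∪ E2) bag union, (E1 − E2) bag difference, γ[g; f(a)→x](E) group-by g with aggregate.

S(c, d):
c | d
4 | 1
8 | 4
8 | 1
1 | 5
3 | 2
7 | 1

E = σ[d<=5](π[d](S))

Stepwise |·|:
  S → 6
  π[d](S) → 6
  σ[d<=5](π[d](S)) → 6

|E| = 6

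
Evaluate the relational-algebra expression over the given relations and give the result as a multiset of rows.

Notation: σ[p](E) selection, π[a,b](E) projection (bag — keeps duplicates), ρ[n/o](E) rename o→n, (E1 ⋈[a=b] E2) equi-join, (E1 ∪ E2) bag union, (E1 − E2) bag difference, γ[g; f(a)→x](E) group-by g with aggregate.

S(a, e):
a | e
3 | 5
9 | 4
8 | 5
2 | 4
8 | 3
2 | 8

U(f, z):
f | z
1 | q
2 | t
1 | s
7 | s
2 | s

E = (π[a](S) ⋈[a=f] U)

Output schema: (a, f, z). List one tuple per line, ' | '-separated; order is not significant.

Row counts bottom-up:
  S → 6
  π[a](S) → 6
  U → 5
  (π[a](S) ⋈[a=f] U) → 4

== RESULT ==
a | f | z
2 | 2 | s
2 | 2 | s
2 | 2 | t
2 | 2 | t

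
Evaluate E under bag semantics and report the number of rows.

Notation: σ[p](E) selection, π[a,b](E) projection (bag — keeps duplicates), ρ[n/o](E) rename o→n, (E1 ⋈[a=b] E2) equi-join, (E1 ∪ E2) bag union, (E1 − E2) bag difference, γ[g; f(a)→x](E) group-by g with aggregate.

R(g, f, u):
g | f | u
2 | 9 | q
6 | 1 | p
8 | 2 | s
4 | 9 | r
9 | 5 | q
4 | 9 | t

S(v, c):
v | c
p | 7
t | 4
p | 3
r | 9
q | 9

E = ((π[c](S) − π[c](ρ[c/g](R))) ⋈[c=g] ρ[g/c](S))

Subexpression sizes:
  S → 5
  π[c](S) → 5
  R → 6
  ρ[c/g](R) → 6
  π[c](ρ[c/g](R)) → 6
  (π[c](S) − π[c](ρ[c/g](R))) → 3
  S → 5
  ρ[g/c](S) → 5
  ((π[c](S) − π[c](ρ[c/g](R))) ⋈[c=g] ρ[g/c](S)) → 4

|E| = 4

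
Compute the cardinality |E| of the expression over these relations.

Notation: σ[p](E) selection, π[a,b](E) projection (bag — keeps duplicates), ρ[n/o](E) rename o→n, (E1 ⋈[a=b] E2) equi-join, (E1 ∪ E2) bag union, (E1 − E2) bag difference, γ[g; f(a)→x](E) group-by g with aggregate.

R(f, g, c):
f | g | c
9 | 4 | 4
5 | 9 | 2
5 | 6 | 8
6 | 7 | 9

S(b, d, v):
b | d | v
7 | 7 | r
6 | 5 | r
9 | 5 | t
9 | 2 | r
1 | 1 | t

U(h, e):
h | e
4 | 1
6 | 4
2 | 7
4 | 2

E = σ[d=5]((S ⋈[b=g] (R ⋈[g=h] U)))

Stepwise |·|:
  S → 5
  R → 4
  U → 4
  (R ⋈[g=h] U) → 3
  (S ⋈[b=g] (R ⋈[g=h] U)) → 1
  σ[d=5]((S ⋈[b=g] (R ⋈[g=h] U))) → 1

|E| = 1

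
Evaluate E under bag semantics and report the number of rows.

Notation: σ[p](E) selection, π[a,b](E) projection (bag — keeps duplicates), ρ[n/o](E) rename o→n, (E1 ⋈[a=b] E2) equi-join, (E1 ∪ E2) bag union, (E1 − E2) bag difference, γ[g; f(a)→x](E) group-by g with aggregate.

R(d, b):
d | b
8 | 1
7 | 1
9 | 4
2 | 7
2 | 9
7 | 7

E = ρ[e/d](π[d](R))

Stepwise |·|:
  R → 6
  π[d](R) → 6
  ρ[e/d](π[d](R)) → 6

|E| = 6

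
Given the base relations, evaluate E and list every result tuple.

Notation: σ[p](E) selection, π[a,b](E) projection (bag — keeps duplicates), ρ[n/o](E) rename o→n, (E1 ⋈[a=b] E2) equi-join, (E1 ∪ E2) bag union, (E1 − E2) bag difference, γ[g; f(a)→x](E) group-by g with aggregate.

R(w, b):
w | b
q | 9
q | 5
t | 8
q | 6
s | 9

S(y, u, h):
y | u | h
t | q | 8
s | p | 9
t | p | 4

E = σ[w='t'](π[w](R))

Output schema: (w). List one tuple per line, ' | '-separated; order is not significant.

Subexpression sizes:
  R → 5
  π[w](R) → 5
  σ[w='t'](π[w](R)) → 1

== RESULT ==
w
t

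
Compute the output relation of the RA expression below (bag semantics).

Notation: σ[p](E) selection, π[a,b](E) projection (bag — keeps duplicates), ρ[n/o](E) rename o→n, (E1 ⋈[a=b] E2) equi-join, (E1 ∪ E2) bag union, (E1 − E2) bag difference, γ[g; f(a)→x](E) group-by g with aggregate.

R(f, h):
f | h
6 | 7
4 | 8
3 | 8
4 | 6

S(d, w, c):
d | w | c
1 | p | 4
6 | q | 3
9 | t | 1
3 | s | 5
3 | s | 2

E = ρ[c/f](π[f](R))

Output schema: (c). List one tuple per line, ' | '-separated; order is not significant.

Stepwise |·|:
  R → 4
  π[f](R) → 4
  ρ[c/f](π[f](R)) → 4

== RESULT ==
c
3
4
4
6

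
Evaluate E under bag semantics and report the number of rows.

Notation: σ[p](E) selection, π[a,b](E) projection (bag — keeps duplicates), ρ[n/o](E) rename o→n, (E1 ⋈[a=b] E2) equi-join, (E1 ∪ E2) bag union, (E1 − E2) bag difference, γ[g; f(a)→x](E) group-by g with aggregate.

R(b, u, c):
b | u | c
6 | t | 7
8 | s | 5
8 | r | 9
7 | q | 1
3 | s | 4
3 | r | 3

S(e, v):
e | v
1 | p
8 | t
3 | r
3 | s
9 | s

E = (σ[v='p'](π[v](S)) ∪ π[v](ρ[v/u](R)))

Row counts bottom-up:
  S → 5
  π[v](S) → 5
  σ[v='p'](π[v](S)) → 1
  R → 6
  ρ[v/u](R) → 6
  π[v](ρ[v/u](R)) → 6
  (σ[v='p'](π[v](S)) ∪ π[v](ρ[v/u](R))) → 7

|E| = 7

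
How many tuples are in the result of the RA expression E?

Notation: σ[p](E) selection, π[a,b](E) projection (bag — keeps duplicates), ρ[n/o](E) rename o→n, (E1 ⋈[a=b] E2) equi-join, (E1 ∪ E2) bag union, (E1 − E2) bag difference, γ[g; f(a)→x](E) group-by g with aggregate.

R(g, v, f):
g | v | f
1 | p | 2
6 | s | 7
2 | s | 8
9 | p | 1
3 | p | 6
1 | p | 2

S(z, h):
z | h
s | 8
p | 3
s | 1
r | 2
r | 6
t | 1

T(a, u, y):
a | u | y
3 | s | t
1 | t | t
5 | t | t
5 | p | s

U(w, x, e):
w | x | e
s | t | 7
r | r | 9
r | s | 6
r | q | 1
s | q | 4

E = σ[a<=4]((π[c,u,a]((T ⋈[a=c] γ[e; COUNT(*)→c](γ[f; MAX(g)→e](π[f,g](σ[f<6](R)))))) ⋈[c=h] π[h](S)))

Stepwise |·|:
  T → 4
  R → 6
  σ[f<6](R) → 3
  π[f,g](σ[f<6](R)) → 3
  γ[f; MAX(g)→e](π[f,g](σ[f<6](R))) → 2
  γ[e; COUNT(*)→c](γ[f; MAX(g)→e](π[f,g](σ[f<6](R)))) → 2
  (T ⋈[a=c] γ[e; COUNT(*)→c](γ[f; MAX(g)→e](π[f,g](σ[f<6](R))))) → 2
  π[c,u,a]((T ⋈[a=c] γ[e; COUNT(*)→c](γ[f; MAX(g)→e](π[f,g](σ[f<6](R)))))) → 2
  S → 6
  π[h](S) → 6
  (π[c,u,a]((T ⋈[a=c] γ[e; COUNT(*)→c](γ[f; MAX(g)→e](π[f,g](σ[f<6](R)))))) ⋈[c=h] π[h](S)) → 4
  σ[a<=4]((π[c,u,a]((T ⋈[a=c] γ[e; COUNT(*)→c](γ[f; MAX(g)→e](π[f,g](σ[f<6](R)))))) ⋈[c=h] π[h](S))) → 4

|E| = 4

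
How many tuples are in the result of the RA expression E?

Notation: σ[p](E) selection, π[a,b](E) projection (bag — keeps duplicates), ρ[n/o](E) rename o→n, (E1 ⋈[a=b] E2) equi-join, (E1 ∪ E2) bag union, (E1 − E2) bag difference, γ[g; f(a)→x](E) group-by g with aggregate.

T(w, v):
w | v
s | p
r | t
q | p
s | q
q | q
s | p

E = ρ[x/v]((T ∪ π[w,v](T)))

Stepwise |·|:
  T → 6
  T → 6
  π[w,v](T) → 6
  (T ∪ π[w,v](T)) → 12
  ρ[x/v]((T ∪ π[w,v](T))) → 12

|E| = 12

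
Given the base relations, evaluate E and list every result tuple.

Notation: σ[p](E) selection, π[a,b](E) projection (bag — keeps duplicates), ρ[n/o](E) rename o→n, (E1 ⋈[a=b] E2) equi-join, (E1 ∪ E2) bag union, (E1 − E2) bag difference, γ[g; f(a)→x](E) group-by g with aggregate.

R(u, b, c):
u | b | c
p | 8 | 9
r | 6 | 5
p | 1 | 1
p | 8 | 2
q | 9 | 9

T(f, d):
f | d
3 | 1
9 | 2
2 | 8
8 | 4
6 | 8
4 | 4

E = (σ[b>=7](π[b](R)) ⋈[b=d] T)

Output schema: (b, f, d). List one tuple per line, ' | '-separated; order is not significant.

Stepwise |·|:
  R → 5
  π[b](R) → 5
  σ[b>=7](π[b](R)) → 3
  T → 6
  (σ[b>=7](π[b](R)) ⋈[b=d] T) → 4

== RESULT ==
b | f | d
8 | 2 | 8
8 | 2 | 8
8 | 6 | 8
8 | 6 | 8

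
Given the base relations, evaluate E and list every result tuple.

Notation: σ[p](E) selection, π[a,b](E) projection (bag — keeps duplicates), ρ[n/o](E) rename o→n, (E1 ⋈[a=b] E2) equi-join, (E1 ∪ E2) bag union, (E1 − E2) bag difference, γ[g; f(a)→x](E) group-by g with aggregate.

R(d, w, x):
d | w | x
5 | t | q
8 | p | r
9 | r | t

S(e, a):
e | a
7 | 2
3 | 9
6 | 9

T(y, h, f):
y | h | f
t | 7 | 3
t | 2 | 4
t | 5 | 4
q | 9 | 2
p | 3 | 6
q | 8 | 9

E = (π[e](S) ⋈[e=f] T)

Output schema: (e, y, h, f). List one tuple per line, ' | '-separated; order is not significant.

Stepwise |·|:
  S → 3
  π[e](S) → 3
  T → 6
  (π[e](S) ⋈[e=f] T) → 2

== RESULT ==
e | y | h | f
3 | t | 7 | 3
6 | p | 3 | 6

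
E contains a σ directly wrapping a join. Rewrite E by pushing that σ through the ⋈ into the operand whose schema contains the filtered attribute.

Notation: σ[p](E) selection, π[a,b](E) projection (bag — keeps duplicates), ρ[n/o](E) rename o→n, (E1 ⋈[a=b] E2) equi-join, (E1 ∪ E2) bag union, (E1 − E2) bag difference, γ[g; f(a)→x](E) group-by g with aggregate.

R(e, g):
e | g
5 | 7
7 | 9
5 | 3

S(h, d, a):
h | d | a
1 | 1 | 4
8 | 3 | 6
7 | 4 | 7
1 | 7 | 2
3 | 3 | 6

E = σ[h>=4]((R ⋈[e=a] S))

σ filters on h, owned by the right side.
E' = (R ⋈[e=a] σ[h>=4](S))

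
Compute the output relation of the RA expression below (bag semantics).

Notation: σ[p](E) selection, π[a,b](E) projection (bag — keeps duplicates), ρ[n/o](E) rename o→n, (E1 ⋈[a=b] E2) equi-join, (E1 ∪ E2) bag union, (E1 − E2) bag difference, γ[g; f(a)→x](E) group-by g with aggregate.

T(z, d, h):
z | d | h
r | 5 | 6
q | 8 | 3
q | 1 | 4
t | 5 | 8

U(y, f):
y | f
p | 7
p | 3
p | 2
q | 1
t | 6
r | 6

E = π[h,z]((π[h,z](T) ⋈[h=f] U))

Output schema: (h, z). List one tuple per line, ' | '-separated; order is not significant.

Row counts bottom-up:
  T → 4
  π[h,z](T) → 4
  U → 6
  (π[h,z](T) ⋈[h=f] U) → 3
  π[h,z]((π[h,z](T) ⋈[h=f] U)) → 3

== RESULT ==
h | z
3 | q
6 | r
6 | r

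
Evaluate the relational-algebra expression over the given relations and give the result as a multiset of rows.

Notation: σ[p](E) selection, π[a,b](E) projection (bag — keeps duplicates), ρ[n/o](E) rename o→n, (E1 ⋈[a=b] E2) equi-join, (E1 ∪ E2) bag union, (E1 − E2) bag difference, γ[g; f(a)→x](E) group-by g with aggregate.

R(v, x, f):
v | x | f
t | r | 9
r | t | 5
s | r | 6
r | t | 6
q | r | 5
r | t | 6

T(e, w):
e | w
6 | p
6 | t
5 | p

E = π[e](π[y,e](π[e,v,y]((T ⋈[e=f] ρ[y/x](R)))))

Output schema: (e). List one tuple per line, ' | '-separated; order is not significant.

Per-node cardinality:
  T → 3
  R → 6
  ρ[y/x](R) → 6
  (T ⋈[e=f] ρ[y/x](R)) → 8
  π[e,v,y]((T ⋈[e=f] ρ[y/x](R))) → 8
  π[y,e](π[e,v,y]((T ⋈[e=f] ρ[y/x](R)))) → 8
  π[e](π[y,e](π[e,v,y]((T ⋈[e=f] ρ[y/x](R))))) → 8

== RESULT ==
e
5
5
6
6
6
6
6
6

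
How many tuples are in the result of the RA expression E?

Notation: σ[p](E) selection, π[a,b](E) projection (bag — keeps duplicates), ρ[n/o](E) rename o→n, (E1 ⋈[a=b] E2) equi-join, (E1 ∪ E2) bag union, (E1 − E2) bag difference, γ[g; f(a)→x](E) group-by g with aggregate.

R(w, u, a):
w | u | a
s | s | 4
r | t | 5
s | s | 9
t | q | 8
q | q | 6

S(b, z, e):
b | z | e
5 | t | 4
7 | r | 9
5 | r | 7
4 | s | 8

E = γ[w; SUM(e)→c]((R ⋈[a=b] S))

Stepwise |·|:
  R → 5
  S → 4
  (R ⋈[a=b] S) → 3
  γ[w; SUM(e)→c]((R ⋈[a=b] S)) → 2

|E| = 2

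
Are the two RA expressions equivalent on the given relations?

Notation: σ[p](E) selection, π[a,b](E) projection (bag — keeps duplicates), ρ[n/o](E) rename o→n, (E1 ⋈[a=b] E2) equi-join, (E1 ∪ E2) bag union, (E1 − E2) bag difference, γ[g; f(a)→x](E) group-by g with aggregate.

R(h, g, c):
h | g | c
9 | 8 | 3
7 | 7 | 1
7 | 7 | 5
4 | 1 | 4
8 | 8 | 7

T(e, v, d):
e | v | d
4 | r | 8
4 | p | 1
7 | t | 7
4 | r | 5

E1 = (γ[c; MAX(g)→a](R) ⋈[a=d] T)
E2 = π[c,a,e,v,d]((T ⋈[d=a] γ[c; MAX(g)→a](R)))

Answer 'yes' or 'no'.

E1 row counts bottom-up:
  R → 5
  γ[c; MAX(g)→a](R) → 5
  T → 4
  (γ[c; MAX(g)→a](R) ⋈[a=d] T) → 5
E2 row counts bottom-up:
  T → 4
  R → 5
  γ[c; MAX(g)→a](R) → 5
  (T ⋈[d=a] γ[c; MAX(g)→a](R)) → 5
  π[c,a,e,v,d]((T ⋈[d=a] γ[c; MAX(g)→a](R))) → 5

E1 and E2 produce the same multiset:
c | a | e | v | d
1 | 7 | 7 | t | 7
3 | 8 | 4 | r | 8
4 | 1 | 4 | p | 1
5 | 7 | 7 | t | 7
7 | 8 | 4 | r | 8

yes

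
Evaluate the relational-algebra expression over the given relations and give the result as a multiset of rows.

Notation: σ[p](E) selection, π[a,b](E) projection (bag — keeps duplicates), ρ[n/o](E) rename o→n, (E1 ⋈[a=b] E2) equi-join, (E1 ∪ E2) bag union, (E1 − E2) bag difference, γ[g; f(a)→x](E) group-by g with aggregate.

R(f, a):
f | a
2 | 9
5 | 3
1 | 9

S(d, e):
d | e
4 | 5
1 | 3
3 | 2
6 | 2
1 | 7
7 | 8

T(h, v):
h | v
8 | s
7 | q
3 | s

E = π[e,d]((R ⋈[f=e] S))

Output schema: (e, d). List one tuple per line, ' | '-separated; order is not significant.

Stepwise |·|:
  R → 3
  S → 6
  (R ⋈[f=e] S) → 3
  π[e,d]((R ⋈[f=e] S)) → 3

== RESULT ==
e | d
2 | 3
2 | 6
5 | 4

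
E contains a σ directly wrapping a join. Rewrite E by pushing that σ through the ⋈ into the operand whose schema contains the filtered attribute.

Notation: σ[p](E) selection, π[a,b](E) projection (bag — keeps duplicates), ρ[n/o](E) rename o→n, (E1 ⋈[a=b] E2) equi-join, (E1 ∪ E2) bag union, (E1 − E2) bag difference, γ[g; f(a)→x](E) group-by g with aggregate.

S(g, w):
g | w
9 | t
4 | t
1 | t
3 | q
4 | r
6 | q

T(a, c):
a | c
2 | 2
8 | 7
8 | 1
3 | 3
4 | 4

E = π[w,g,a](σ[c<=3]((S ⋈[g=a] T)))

σ filters on c, owned by the right side.
E' = π[w,g,a]((S ⋈[g=a] σ[c<=3](T)))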